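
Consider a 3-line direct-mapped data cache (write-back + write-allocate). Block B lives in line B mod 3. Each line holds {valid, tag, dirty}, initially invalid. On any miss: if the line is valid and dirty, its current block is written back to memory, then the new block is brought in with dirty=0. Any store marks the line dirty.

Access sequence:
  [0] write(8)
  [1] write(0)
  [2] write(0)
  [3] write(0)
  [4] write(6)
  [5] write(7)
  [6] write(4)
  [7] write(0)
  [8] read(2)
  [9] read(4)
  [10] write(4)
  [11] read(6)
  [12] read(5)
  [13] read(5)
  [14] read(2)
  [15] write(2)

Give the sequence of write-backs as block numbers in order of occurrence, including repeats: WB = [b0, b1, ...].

0: W B8 -> L2 miss  d=D]
1: W B0 -> L0 miss  d=D]
2: W B0 -> L0 hit  d=D]
3: W B0 -> L0 hit  d=D]
4: W B6 -> L0 miss wb->B0  d=D]
5: W B7 -> L1 miss  d=D]
6: W B4 -> L1 miss wb->B7  d=D]
7: W B0 -> L0 miss wb->B6  d=D]
8: R B2 -> L2 miss wb->B8  d=-]
9: R B4 -> L1 hit  d=D]
10: W B4 -> L1 hit  d=D]
11: R B6 -> L0 miss wb->B0  d=-]
12: R B5 -> L2 miss  d=-]
13: R B5 -> L2 hit  d=-]
14: R B2 -> L2 miss  d=-]
15: W B2 -> L2 hit  d=D]

WB = [0, 7, 6, 8, 0]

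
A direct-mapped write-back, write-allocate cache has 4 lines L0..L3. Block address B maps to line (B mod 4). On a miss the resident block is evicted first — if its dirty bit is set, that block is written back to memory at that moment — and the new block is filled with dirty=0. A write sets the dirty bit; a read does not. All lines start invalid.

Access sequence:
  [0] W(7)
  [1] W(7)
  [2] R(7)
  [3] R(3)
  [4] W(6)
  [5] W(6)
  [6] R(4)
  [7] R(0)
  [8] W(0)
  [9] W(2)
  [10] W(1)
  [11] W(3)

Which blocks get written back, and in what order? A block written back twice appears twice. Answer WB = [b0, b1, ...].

0: W B7 -> L3 miss  d=D]
1: W B7 -> L3 hit  d=D]
2: R B7 -> L3 hit  d=D]
3: R B3 -> L3 miss wb->B7  d=-]
4: W B6 -> L2 miss  d=D]
5: W B6 -> L2 hit  d=D]
6: R B4 -> L0 miss  d=-]
7: R B0 -> L0 miss  d=-]
8: W B0 -> L0 hit  d=D]
9: W B2 -> L2 miss wb->B6  d=D]
10: W B1 -> L1 miss  d=D]
11: W B3 -> L3 hit  d=D]

WB = [7, 6]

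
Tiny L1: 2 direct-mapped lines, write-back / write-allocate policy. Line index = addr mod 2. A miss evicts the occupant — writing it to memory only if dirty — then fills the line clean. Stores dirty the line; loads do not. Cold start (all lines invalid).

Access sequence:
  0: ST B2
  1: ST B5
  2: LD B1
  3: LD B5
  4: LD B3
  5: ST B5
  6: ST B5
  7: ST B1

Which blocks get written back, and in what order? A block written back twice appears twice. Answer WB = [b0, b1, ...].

0: W B2 → L0 miss [D]
1: W B5 → L1 miss [D]
2: R B1 → L1 miss wb→B5 [-]
3: R B5 → L1 miss [-]
4: R B3 → L1 miss [-]
5: W B5 → L1 miss [D]
6: W B5 → L1 hit [D]
7: W B1 → L1 miss wb→B5 [D]

WB = [5, 5]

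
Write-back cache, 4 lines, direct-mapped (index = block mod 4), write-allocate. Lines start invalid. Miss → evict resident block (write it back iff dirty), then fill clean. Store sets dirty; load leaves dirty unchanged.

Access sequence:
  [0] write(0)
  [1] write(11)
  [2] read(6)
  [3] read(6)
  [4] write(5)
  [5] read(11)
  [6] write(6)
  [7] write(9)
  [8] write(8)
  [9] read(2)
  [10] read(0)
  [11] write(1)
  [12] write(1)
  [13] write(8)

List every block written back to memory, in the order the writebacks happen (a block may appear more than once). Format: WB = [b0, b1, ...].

WB = [5, 0, 6, 8, 9]

  0 | W B0 → L0 miss [D]
  1 | W B11 → L3 miss [D]
  2 | R B6 → L2 miss [-]
  3 | R B6 → L2 hit [-]
  4 | W B5 → L1 miss [D]
  5 | R B11 → L3 hit [D]
  6 | W B6 → L2 hit [D]
  7 | W B9 → L1 miss wb→B5 [D]
  8 | W B8 → L0 miss wb→B0 [D]
  9 | R B2 → L2 miss wb→B6 [-]
  10 | R B0 → L0 miss wb→B8 [-]
  11 | W B1 → L1 miss wb→B9 [D]
  12 | W B1 → L1 hit [D]
  13 | W B8 → L0 miss [D]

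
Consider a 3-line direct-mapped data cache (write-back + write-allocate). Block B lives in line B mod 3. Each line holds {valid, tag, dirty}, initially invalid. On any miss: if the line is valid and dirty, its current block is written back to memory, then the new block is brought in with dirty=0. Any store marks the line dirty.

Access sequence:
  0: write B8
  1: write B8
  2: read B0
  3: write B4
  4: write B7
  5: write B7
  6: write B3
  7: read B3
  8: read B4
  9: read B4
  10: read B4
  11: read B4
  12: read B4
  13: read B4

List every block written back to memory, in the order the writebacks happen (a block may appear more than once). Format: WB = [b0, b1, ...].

0: W B8 -> L2 miss  d=D]
1: W B8 -> L2 hit  d=D]
2: R B0 -> L0 miss  d=-]
3: W B4 -> L1 miss  d=D]
4: W B7 -> L1 miss wb->B4  d=D]
5: W B7 -> L1 hit  d=D]
6: W B3 -> L0 miss  d=D]
7: R B3 -> L0 hit  d=D]
8: R B4 -> L1 miss wb->B7  d=-]
9: R B4 -> L1 hit  d=-]
10: R B4 -> L1 hit  d=-]
11: R B4 -> L1 hit  d=-]
12: R B4 -> L1 hit  d=-]
13: R B4 -> L1 hit  d=-]

WB = [4, 7]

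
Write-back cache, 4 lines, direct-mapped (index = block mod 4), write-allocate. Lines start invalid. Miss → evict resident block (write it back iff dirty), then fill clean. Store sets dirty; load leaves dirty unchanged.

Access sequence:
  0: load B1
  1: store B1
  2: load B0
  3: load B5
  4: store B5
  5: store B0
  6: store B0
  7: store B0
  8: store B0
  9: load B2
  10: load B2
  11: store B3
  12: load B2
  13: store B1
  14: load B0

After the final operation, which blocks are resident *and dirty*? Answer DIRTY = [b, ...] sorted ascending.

0: R B1 -> L1 miss  d=-]
1: W B1 -> L1 hit  d=D]
2: R B0 -> L0 miss  d=-]
3: R B5 -> L1 miss wb->B1  d=-]
4: W B5 -> L1 hit  d=D]
5: W B0 -> L0 hit  d=D]
6: W B0 -> L0 hit  d=D]
7: W B0 -> L0 hit  d=D]
8: W B0 -> L0 hit  d=D]
9: R B2 -> L2 miss  d=-]
10: R B2 -> L2 hit  d=-]
11: W B3 -> L3 miss  d=D]
12: R B2 -> L2 hit  d=-]
13: W B1 -> L1 miss wb->B5  d=D]
14: R B0 -> L0 hit  d=D]

DIRTY = [0, 1, 3]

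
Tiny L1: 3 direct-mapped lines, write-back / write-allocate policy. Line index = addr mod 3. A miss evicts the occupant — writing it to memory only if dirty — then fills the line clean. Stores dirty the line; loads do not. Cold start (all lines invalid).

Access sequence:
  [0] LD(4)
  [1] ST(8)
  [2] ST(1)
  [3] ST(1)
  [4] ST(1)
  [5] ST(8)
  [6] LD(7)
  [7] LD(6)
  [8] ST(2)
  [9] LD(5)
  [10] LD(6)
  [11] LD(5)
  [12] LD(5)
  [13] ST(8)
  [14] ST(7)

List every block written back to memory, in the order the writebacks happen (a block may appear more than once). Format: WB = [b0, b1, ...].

WB = [1, 8, 2]

  0 | R B4 → L1 miss [-]
  1 | W B8 → L2 miss [D]
  2 | W B1 → L1 miss [D]
  3 | W B1 → L1 hit [D]
  4 | W B1 → L1 hit [D]
  5 | W B8 → L2 hit [D]
  6 | R B7 → L1 miss wb→B1 [-]
  7 | R B6 → L0 miss [-]
  8 | W B2 → L2 miss wb→B8 [D]
  9 | R B5 → L2 miss wb→B2 [-]
  10 | R B6 → L0 hit [-]
  11 | R B5 → L2 hit [-]
  12 | R B5 → L2 hit [-]
  13 | W B8 → L2 miss [D]
  14 | W B7 → L1 hit [D]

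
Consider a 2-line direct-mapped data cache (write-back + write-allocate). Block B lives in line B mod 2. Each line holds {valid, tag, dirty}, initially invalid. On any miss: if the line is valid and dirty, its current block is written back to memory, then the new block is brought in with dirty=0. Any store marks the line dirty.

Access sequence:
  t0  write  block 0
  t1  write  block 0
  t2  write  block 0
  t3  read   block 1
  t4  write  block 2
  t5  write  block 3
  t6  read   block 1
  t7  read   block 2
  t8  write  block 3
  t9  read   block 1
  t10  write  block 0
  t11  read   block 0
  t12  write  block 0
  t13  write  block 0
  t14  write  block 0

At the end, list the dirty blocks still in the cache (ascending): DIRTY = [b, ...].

  0 | W B0 → L0 miss [D]
  1 | W B0 → L0 hit [D]
  2 | W B0 → L0 hit [D]
  3 | R B1 → L1 miss [-]
  4 | W B2 → L0 miss wb→B0 [D]
  5 | W B3 → L1 miss [D]
  6 | R B1 → L1 miss wb→B3 [-]
  7 | R B2 → L0 hit [D]
  8 | W B3 → L1 miss [D]
  9 | R B1 → L1 miss wb→B3 [-]
  10 | W B0 → L0 miss wb→B2 [D]
  11 | R B0 → L0 hit [D]
  12 | W B0 → L0 hit [D]
  13 | W B0 → L0 hit [D]
  14 | W B0 → L0 hit [D]

DIRTY = [0]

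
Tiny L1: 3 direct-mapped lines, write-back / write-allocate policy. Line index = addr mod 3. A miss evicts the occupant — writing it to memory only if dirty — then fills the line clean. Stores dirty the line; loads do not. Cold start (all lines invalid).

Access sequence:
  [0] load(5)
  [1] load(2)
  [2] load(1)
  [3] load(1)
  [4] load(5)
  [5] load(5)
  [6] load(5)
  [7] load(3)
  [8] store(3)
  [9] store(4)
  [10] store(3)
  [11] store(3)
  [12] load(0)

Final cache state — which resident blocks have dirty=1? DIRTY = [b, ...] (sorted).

0: R B5 -> L2 miss  d=-]
1: R B2 -> L2 miss  d=-]
2: R B1 -> L1 miss  d=-]
3: R B1 -> L1 hit  d=-]
4: R B5 -> L2 miss  d=-]
5: R B5 -> L2 hit  d=-]
6: R B5 -> L2 hit  d=-]
7: R B3 -> L0 miss  d=-]
8: W B3 -> L0 hit  d=D]
9: W B4 -> L1 miss  d=D]
10: W B3 -> L0 hit  d=D]
11: W B3 -> L0 hit  d=D]
12: R B0 -> L0 miss wb->B3  d=-]

DIRTY = [4]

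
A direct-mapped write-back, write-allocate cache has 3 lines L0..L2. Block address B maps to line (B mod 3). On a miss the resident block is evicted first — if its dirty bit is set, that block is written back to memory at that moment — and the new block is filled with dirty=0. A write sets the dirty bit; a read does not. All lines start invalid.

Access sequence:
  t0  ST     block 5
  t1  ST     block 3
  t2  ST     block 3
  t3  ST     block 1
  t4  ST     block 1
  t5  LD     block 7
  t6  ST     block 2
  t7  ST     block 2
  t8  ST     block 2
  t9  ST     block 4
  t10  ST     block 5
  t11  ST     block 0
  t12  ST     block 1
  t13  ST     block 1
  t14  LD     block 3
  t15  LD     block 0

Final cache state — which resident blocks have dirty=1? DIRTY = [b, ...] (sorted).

0: W B5 -> L2 miss  d=D]
1: W B3 -> L0 miss  d=D]
2: W B3 -> L0 hit  d=D]
3: W B1 -> L1 miss  d=D]
4: W B1 -> L1 hit  d=D]
5: R B7 -> L1 miss wb->B1  d=-]
6: W B2 -> L2 miss wb->B5  d=D]
7: W B2 -> L2 hit  d=D]
8: W B2 -> L2 hit  d=D]
9: W B4 -> L1 miss  d=D]
10: W B5 -> L2 miss wb->B2  d=D]
11: W B0 -> L0 miss wb->B3  d=D]
12: W B1 -> L1 miss wb->B4  d=D]
13: W B1 -> L1 hit  d=D]
14: R B3 -> L0 miss wb->B0  d=-]
15: R B0 -> L0 miss  d=-]

DIRTY = [1, 5]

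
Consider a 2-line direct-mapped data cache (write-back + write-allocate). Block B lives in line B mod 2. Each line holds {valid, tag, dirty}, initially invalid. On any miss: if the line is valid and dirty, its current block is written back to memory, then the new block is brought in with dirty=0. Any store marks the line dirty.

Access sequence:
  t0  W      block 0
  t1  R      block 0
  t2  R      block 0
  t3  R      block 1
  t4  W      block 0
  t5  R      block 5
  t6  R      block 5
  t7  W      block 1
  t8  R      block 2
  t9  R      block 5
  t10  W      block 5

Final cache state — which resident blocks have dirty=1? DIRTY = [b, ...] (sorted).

0: W B0 → L0 miss [D]
1: R B0 → L0 hit [D]
2: R B0 → L0 hit [D]
3: R B1 → L1 miss [-]
4: W B0 → L0 hit [D]
5: R B5 → L1 miss [-]
6: R B5 → L1 hit [-]
7: W B1 → L1 miss [D]
8: R B2 → L0 miss wb→B0 [-]
9: R B5 → L1 miss wb→B1 [-]
10: W B5 → L1 hit [D]

DIRTY = [5]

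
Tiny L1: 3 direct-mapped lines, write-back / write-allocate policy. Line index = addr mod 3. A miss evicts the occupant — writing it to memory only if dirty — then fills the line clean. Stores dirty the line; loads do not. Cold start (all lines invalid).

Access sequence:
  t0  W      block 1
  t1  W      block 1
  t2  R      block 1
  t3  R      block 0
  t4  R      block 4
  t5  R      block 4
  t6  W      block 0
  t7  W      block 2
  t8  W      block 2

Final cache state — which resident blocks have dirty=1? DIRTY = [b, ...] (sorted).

  0 | W B1 → L1 miss [D]
  1 | W B1 → L1 hit [D]
  2 | R B1 → L1 hit [D]
  3 | R B0 → L0 miss [-]
  4 | R B4 → L1 miss wb→B1 [-]
  5 | R B4 → L1 hit [-]
  6 | W B0 → L0 hit [D]
  7 | W B2 → L2 miss [D]
  8 | W B2 → L2 hit [D]

DIRTY = [0, 2]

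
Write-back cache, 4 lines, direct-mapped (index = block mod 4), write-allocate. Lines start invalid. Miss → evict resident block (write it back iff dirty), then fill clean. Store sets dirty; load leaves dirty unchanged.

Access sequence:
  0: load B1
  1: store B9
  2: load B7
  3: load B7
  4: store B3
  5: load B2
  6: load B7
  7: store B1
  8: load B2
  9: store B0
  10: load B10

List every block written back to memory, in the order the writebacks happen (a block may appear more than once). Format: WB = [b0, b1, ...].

0: R B1 → L1 miss [-]
1: W B9 → L1 miss [D]
2: R B7 → L3 miss [-]
3: R B7 → L3 hit [-]
4: W B3 → L3 miss [D]
5: R B2 → L2 miss [-]
6: R B7 → L3 miss wb→B3 [-]
7: W B1 → L1 miss wb→B9 [D]
8: R B2 → L2 hit [-]
9: W B0 → L0 miss [D]
10: R B10 → L2 miss [-]

WB = [3, 9]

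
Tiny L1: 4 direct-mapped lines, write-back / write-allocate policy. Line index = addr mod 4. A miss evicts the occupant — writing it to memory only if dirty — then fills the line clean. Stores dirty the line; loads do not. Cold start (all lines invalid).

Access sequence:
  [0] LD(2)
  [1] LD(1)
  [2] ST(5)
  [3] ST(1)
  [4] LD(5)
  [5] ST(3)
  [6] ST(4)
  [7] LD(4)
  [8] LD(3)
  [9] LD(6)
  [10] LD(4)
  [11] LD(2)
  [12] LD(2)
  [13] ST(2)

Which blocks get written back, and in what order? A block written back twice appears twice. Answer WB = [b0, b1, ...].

  0 | R B2 → L2 miss [-]
  1 | R B1 → L1 miss [-]
  2 | W B5 → L1 miss [D]
  3 | W B1 → L1 miss wb→B5 [D]
  4 | R B5 → L1 miss wb→B1 [-]
  5 | W B3 → L3 miss [D]
  6 | W B4 → L0 miss [D]
  7 | R B4 → L0 hit [D]
  8 | R B3 → L3 hit [D]
  9 | R B6 → L2 miss [-]
  10 | R B4 → L0 hit [D]
  11 | R B2 → L2 miss [-]
  12 | R B2 → L2 hit [-]
  13 | W B2 → L2 hit [D]

WB = [5, 1]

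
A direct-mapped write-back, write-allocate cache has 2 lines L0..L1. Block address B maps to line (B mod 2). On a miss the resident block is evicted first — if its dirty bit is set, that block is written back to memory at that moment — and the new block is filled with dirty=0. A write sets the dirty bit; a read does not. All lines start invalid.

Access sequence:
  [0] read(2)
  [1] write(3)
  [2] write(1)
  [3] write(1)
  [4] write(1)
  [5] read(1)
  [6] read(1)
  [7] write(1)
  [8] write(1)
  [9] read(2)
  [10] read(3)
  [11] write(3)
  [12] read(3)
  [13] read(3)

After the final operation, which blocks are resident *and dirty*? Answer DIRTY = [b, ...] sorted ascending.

DIRTY = [3]

0: R B2 → L0 miss [-]
1: W B3 → L1 miss [D]
2: W B1 → L1 miss wb→B3 [D]
3: W B1 → L1 hit [D]
4: W B1 → L1 hit [D]
5: R B1 → L1 hit [D]
6: R B1 → L1 hit [D]
7: W B1 → L1 hit [D]
8: W B1 → L1 hit [D]
9: R B2 → L0 hit [-]
10: R B3 → L1 miss wb→B1 [-]
11: W B3 → L1 hit [D]
12: R B3 → L1 hit [D]
13: R B3 → L1 hit [D]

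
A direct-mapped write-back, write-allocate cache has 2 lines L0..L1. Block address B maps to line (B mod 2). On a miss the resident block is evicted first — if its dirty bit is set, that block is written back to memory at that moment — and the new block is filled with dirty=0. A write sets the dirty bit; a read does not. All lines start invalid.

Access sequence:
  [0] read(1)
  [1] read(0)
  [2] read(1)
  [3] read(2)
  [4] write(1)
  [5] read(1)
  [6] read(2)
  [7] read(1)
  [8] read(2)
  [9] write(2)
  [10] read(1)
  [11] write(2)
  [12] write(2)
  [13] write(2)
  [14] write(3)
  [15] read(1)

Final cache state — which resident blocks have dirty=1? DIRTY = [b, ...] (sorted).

DIRTY = [2]

  0 | R B1 → L1 miss [-]
  1 | R B0 → L0 miss [-]
  2 | R B1 → L1 hit [-]
  3 | R B2 → L0 miss [-]
  4 | W B1 → L1 hit [D]
  5 | R B1 → L1 hit [D]
  6 | R B2 → L0 hit [-]
  7 | R B1 → L1 hit [D]
  8 | R B2 → L0 hit [-]
  9 | W B2 → L0 hit [D]
  10 | R B1 → L1 hit [D]
  11 | W B2 → L0 hit [D]
  12 | W B2 → L0 hit [D]
  13 | W B2 → L0 hit [D]
  14 | W B3 → L1 miss wb→B1 [D]
  15 | R B1 → L1 miss wb→B3 [-]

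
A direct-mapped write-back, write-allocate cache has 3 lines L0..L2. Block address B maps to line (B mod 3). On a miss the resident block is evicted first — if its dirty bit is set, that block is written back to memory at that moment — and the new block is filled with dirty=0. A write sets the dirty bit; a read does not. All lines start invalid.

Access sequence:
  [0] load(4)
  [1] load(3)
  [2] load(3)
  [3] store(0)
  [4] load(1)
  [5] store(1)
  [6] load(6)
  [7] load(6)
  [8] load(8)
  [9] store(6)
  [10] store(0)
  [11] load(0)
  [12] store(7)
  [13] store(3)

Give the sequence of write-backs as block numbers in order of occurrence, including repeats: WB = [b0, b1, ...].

WB = [0, 6, 1, 0]

  0 | R B4 → L1 miss [-]
  1 | R B3 → L0 miss [-]
  2 | R B3 → L0 hit [-]
  3 | W B0 → L0 miss [D]
  4 | R B1 → L1 miss [-]
  5 | W B1 → L1 hit [D]
  6 | R B6 → L0 miss wb→B0 [-]
  7 | R B6 → L0 hit [-]
  8 | R B8 → L2 miss [-]
  9 | W B6 → L0 hit [D]
  10 | W B0 → L0 miss wb→B6 [D]
  11 | R B0 → L0 hit [D]
  12 | W B7 → L1 miss wb→B1 [D]
  13 | W B3 → L0 miss wb→B0 [D]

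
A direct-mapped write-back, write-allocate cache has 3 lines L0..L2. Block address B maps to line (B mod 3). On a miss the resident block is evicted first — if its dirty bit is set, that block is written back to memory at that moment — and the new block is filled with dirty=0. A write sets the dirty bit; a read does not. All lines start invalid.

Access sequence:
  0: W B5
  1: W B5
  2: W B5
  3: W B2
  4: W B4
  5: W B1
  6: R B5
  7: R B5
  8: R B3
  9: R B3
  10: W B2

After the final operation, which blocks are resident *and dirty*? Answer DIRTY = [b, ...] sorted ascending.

DIRTY = [1, 2]

0: W B5 -> L2 miss  d=D]
1: W B5 -> L2 hit  d=D]
2: W B5 -> L2 hit  d=D]
3: W B2 -> L2 miss wb->B5  d=D]
4: W B4 -> L1 miss  d=D]
5: W B1 -> L1 miss wb->B4  d=D]
6: R B5 -> L2 miss wb->B2  d=-]
7: R B5 -> L2 hit  d=-]
8: R B3 -> L0 miss  d=-]
9: R B3 -> L0 hit  d=-]
10: W B2 -> L2 miss  d=D]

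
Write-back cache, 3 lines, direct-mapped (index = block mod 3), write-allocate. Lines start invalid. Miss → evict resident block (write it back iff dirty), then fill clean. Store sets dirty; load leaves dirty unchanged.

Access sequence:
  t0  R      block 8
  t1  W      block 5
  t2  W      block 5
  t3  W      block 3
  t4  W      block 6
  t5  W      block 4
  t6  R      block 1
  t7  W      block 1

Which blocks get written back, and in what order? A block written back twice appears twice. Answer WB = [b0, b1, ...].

WB = [3, 4]

0: R B8 -> L2 miss  d=-]
1: W B5 -> L2 miss  d=D]
2: W B5 -> L2 hit  d=D]
3: W B3 -> L0 miss  d=D]
4: W B6 -> L0 miss wb->B3  d=D]
5: W B4 -> L1 miss  d=D]
6: R B1 -> L1 miss wb->B4  d=-]
7: W B1 -> L1 hit  d=D]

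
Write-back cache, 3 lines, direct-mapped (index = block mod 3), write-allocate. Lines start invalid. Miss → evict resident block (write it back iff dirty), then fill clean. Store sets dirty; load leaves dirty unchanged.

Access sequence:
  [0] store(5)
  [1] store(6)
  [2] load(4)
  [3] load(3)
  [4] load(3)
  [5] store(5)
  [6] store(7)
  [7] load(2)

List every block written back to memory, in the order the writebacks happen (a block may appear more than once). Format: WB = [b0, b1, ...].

WB = [6, 5]

0: W B5 -> L2 miss  d=D]
1: W B6 -> L0 miss  d=D]
2: R B4 -> L1 miss  d=-]
3: R B3 -> L0 miss wb->B6  d=-]
4: R B3 -> L0 hit  d=-]
5: W B5 -> L2 hit  d=D]
6: W B7 -> L1 miss  d=D]
7: R B2 -> L2 miss wb->B5  d=-]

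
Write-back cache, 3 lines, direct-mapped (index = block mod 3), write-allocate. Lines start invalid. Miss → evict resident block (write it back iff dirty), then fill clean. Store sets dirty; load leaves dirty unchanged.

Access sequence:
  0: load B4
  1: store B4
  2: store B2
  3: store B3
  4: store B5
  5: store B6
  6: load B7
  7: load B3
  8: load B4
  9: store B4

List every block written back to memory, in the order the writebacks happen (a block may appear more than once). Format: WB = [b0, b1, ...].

0: R B4 → L1 miss [-]
1: W B4 → L1 hit [D]
2: W B2 → L2 miss [D]
3: W B3 → L0 miss [D]
4: W B5 → L2 miss wb→B2 [D]
5: W B6 → L0 miss wb→B3 [D]
6: R B7 → L1 miss wb→B4 [-]
7: R B3 → L0 miss wb→B6 [-]
8: R B4 → L1 miss [-]
9: W B4 → L1 hit [D]

WB = [2, 3, 4, 6]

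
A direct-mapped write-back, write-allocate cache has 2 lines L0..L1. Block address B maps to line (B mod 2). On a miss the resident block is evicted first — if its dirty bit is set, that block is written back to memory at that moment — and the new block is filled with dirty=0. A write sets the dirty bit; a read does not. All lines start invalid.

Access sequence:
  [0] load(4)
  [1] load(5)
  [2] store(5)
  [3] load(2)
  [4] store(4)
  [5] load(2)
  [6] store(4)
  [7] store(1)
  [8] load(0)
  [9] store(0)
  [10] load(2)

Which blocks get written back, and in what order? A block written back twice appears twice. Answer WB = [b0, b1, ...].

  0 | R B4 → L0 miss [-]
  1 | R B5 → L1 miss [-]
  2 | W B5 → L1 hit [D]
  3 | R B2 → L0 miss [-]
  4 | W B4 → L0 miss [D]
  5 | R B2 → L0 miss wb→B4 [-]
  6 | W B4 → L0 miss [D]
  7 | W B1 → L1 miss wb→B5 [D]
  8 | R B0 → L0 miss wb→B4 [-]
  9 | W B0 → L0 hit [D]
  10 | R B2 → L0 miss wb→B0 [-]

WB = [4, 5, 4, 0]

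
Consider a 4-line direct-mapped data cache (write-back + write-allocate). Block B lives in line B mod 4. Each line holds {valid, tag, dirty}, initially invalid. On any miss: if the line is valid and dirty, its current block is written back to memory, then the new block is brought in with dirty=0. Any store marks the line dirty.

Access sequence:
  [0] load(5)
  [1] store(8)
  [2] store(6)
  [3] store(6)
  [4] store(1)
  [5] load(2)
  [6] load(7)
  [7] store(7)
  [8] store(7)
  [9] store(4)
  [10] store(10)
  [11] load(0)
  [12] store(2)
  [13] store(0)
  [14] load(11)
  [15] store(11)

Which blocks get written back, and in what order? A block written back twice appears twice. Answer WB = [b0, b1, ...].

  0 | R B5 → L1 miss [-]
  1 | W B8 → L0 miss [D]
  2 | W B6 → L2 miss [D]
  3 | W B6 → L2 hit [D]
  4 | W B1 → L1 miss [D]
  5 | R B2 → L2 miss wb→B6 [-]
  6 | R B7 → L3 miss [-]
  7 | W B7 → L3 hit [D]
  8 | W B7 → L3 hit [D]
  9 | W B4 → L0 miss wb→B8 [D]
  10 | W B10 → L2 miss [D]
  11 | R B0 → L0 miss wb→B4 [-]
  12 | W B2 → L2 miss wb→B10 [D]
  13 | W B0 → L0 hit [D]
  14 | R B11 → L3 miss wb→B7 [-]
  15 | W B11 → L3 hit [D]

WB = [6, 8, 4, 10, 7]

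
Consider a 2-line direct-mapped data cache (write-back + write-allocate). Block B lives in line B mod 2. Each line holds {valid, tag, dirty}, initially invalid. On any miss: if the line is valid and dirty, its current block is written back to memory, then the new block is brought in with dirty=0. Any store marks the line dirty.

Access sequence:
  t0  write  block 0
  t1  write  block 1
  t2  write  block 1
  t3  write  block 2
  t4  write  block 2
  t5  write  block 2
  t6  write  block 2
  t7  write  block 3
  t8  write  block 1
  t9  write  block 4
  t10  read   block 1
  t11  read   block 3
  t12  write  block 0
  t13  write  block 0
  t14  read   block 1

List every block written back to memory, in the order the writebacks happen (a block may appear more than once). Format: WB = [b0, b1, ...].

WB = [0, 1, 3, 2, 1, 4]

0: W B0 -> L0 miss  d=D]
1: W B1 -> L1 miss  d=D]
2: W B1 -> L1 hit  d=D]
3: W B2 -> L0 miss wb->B0  d=D]
4: W B2 -> L0 hit  d=D]
5: W B2 -> L0 hit  d=D]
6: W B2 -> L0 hit  d=D]
7: W B3 -> L1 miss wb->B1  d=D]
8: W B1 -> L1 miss wb->B3  d=D]
9: W B4 -> L0 miss wb->B2  d=D]
10: R B1 -> L1 hit  d=D]
11: R B3 -> L1 miss wb->B1  d=-]
12: W B0 -> L0 miss wb->B4  d=D]
13: W B0 -> L0 hit  d=D]
14: R B1 -> L1 miss  d=-]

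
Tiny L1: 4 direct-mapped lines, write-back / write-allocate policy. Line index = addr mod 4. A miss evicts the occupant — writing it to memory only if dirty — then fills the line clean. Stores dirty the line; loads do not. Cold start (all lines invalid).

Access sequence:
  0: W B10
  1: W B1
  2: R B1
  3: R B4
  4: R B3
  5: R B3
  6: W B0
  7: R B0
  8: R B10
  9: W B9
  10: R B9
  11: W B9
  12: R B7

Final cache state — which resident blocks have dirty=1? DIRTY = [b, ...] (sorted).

0: W B10 → L2 miss [D]
1: W B1 → L1 miss [D]
2: R B1 → L1 hit [D]
3: R B4 → L0 miss [-]
4: R B3 → L3 miss [-]
5: R B3 → L3 hit [-]
6: W B0 → L0 miss [D]
7: R B0 → L0 hit [D]
8: R B10 → L2 hit [D]
9: W B9 → L1 miss wb→B1 [D]
10: R B9 → L1 hit [D]
11: W B9 → L1 hit [D]
12: R B7 → L3 miss [-]

DIRTY = [0, 9, 10]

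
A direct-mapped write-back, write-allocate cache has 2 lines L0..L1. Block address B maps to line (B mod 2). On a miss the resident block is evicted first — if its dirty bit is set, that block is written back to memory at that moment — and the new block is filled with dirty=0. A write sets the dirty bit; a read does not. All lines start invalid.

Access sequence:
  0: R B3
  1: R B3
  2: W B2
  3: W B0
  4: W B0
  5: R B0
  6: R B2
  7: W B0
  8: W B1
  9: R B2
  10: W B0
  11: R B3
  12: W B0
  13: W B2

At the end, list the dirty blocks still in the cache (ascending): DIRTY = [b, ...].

DIRTY = [2]

0: R B3 → L1 miss [-]
1: R B3 → L1 hit [-]
2: W B2 → L0 miss [D]
3: W B0 → L0 miss wb→B2 [D]
4: W B0 → L0 hit [D]
5: R B0 → L0 hit [D]
6: R B2 → L0 miss wb→B0 [-]
7: W B0 → L0 miss [D]
8: W B1 → L1 miss [D]
9: R B2 → L0 miss wb→B0 [-]
10: W B0 → L0 miss [D]
11: R B3 → L1 miss wb→B1 [-]
12: W B0 → L0 hit [D]
13: W B2 → L0 miss wb→B0 [D]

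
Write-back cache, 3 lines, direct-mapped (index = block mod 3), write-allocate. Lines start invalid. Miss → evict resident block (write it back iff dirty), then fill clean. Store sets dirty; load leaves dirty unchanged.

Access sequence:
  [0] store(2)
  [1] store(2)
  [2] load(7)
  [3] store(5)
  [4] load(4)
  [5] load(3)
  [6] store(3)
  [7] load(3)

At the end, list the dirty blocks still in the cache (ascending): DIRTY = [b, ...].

DIRTY = [3, 5]

0: W B2 → L2 miss [D]
1: W B2 → L2 hit [D]
2: R B7 → L1 miss [-]
3: W B5 → L2 miss wb→B2 [D]
4: R B4 → L1 miss [-]
5: R B3 → L0 miss [-]
6: W B3 → L0 hit [D]
7: R B3 → L0 hit [D]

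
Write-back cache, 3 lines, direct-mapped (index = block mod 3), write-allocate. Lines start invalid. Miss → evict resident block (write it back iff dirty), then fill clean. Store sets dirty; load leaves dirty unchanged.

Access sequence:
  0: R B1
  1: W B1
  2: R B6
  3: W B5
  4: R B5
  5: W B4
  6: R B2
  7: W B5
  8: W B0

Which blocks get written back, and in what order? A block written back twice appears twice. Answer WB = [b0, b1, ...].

0: R B1 → L1 miss [-]
1: W B1 → L1 hit [D]
2: R B6 → L0 miss [-]
3: W B5 → L2 miss [D]
4: R B5 → L2 hit [D]
5: W B4 → L1 miss wb→B1 [D]
6: R B2 → L2 miss wb→B5 [-]
7: W B5 → L2 miss [D]
8: W B0 → L0 miss [D]

WB = [1, 5]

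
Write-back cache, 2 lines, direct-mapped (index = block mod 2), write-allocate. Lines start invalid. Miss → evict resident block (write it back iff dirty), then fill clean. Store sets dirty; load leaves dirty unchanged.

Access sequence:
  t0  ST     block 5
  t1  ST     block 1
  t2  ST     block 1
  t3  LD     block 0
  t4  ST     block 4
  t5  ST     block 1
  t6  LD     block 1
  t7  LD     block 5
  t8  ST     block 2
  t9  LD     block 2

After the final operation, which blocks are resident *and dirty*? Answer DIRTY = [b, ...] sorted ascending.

0: W B5 -> L1 miss  d=D]
1: W B1 -> L1 miss wb->B5  d=D]
2: W B1 -> L1 hit  d=D]
3: R B0 -> L0 miss  d=-]
4: W B4 -> L0 miss  d=D]
5: W B1 -> L1 hit  d=D]
6: R B1 -> L1 hit  d=D]
7: R B5 -> L1 miss wb->B1  d=-]
8: W B2 -> L0 miss wb->B4  d=D]
9: R B2 -> L0 hit  d=D]

DIRTY = [2]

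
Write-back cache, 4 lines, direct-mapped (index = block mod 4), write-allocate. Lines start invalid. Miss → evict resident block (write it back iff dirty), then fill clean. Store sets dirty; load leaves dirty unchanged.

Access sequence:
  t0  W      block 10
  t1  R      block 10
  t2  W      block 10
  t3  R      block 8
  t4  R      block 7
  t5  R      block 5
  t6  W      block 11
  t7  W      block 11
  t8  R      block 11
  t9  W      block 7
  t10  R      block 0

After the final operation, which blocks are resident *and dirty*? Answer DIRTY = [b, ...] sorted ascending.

DIRTY = [7, 10]

0: W B10 → L2 miss [D]
1: R B10 → L2 hit [D]
2: W B10 → L2 hit [D]
3: R B8 → L0 miss [-]
4: R B7 → L3 miss [-]
5: R B5 → L1 miss [-]
6: W B11 → L3 miss [D]
7: W B11 → L3 hit [D]
8: R B11 → L3 hit [D]
9: W B7 → L3 miss wb→B11 [D]
10: R B0 → L0 miss [-]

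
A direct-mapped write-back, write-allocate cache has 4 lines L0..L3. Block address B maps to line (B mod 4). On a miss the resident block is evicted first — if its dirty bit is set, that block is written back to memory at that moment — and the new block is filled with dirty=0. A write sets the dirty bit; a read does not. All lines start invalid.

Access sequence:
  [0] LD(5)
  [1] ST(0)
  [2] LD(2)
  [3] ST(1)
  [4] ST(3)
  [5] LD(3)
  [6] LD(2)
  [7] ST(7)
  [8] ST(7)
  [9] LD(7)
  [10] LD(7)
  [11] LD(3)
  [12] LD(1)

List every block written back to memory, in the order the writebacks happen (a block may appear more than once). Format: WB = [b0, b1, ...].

0: R B5 -> L1 miss  d=-]
1: W B0 -> L0 miss  d=D]
2: R B2 -> L2 miss  d=-]
3: W B1 -> L1 miss  d=D]
4: W B3 -> L3 miss  d=D]
5: R B3 -> L3 hit  d=D]
6: R B2 -> L2 hit  d=-]
7: W B7 -> L3 miss wb->B3  d=D]
8: W B7 -> L3 hit  d=D]
9: R B7 -> L3 hit  d=D]
10: R B7 -> L3 hit  d=D]
11: R B3 -> L3 miss wb->B7  d=-]
12: R B1 -> L1 hit  d=D]

WB = [3, 7]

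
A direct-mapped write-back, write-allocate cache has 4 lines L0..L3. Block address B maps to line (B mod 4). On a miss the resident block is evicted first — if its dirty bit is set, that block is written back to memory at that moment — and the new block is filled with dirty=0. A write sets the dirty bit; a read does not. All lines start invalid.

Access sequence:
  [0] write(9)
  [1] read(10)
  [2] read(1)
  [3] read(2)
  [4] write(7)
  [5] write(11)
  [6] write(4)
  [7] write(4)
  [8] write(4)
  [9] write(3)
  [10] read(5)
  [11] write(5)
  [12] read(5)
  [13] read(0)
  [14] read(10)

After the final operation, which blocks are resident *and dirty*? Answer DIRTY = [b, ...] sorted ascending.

0: W B9 → L1 miss [D]
1: R B10 → L2 miss [-]
2: R B1 → L1 miss wb→B9 [-]
3: R B2 → L2 miss [-]
4: W B7 → L3 miss [D]
5: W B11 → L3 miss wb→B7 [D]
6: W B4 → L0 miss [D]
7: W B4 → L0 hit [D]
8: W B4 → L0 hit [D]
9: W B3 → L3 miss wb→B11 [D]
10: R B5 → L1 miss [-]
11: W B5 → L1 hit [D]
12: R B5 → L1 hit [D]
13: R B0 → L0 miss wb→B4 [-]
14: R B10 → L2 miss [-]

DIRTY = [3, 5]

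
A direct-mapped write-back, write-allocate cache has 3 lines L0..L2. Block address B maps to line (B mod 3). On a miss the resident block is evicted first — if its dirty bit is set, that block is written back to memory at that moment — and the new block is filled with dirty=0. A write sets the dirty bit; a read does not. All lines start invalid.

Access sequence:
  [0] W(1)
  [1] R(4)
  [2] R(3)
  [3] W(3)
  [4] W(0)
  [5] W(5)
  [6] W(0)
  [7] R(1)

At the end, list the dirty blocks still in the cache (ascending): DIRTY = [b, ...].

0: W B1 → L1 miss [D]
1: R B4 → L1 miss wb→B1 [-]
2: R B3 → L0 miss [-]
3: W B3 → L0 hit [D]
4: W B0 → L0 miss wb→B3 [D]
5: W B5 → L2 miss [D]
6: W B0 → L0 hit [D]
7: R B1 → L1 miss [-]

DIRTY = [0, 5]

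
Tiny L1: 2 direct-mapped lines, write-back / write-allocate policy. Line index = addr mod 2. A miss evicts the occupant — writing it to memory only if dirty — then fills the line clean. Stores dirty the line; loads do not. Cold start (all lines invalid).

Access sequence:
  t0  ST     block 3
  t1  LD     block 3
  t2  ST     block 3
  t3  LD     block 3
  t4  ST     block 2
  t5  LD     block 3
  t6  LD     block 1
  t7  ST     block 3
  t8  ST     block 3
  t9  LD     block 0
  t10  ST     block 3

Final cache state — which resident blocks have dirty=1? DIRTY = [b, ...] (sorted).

DIRTY = [3]

0: W B3 -> L1 miss  d=D]
1: R B3 -> L1 hit  d=D]
2: W B3 -> L1 hit  d=D]
3: R B3 -> L1 hit  d=D]
4: W B2 -> L0 miss  d=D]
5: R B3 -> L1 hit  d=D]
6: R B1 -> L1 miss wb->B3  d=-]
7: W B3 -> L1 miss  d=D]
8: W B3 -> L1 hit  d=D]
9: R B0 -> L0 miss wb->B2  d=-]
10: W B3 -> L1 hit  d=D]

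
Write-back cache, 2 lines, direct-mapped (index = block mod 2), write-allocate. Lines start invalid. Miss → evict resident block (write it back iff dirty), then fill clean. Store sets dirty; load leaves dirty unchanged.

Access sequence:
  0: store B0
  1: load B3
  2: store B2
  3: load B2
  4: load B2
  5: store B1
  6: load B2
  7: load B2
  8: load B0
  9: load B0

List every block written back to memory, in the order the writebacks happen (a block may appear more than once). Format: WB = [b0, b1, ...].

WB = [0, 2]

0: W B0 → L0 miss [D]
1: R B3 → L1 miss [-]
2: W B2 → L0 miss wb→B0 [D]
3: R B2 → L0 hit [D]
4: R B2 → L0 hit [D]
5: W B1 → L1 miss [D]
6: R B2 → L0 hit [D]
7: R B2 → L0 hit [D]
8: R B0 → L0 miss wb→B2 [-]
9: R B0 → L0 hit [-]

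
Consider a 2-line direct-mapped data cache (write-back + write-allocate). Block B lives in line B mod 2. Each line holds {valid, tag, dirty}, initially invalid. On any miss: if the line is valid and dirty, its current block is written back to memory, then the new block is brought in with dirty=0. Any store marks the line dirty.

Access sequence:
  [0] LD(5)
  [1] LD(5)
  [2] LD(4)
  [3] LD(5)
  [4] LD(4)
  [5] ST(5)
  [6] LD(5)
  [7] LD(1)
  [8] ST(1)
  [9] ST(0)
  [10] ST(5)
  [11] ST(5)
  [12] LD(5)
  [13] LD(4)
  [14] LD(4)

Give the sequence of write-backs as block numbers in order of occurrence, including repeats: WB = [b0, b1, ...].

WB = [5, 1, 0]

0: R B5 → L1 miss [-]
1: R B5 → L1 hit [-]
2: R B4 → L0 miss [-]
3: R B5 → L1 hit [-]
4: R B4 → L0 hit [-]
5: W B5 → L1 hit [D]
6: R B5 → L1 hit [D]
7: R B1 → L1 miss wb→B5 [-]
8: W B1 → L1 hit [D]
9: W B0 → L0 miss [D]
10: W B5 → L1 miss wb→B1 [D]
11: W B5 → L1 hit [D]
12: R B5 → L1 hit [D]
13: R B4 → L0 miss wb→B0 [-]
14: R B4 → L0 hit [-]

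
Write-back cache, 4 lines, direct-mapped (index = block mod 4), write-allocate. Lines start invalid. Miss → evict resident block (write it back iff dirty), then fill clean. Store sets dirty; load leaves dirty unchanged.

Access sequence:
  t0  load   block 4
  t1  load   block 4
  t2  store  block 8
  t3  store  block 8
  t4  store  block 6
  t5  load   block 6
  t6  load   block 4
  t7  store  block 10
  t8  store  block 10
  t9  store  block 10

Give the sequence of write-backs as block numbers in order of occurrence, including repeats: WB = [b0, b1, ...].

  0 | R B4 → L0 miss [-]
  1 | R B4 → L0 hit [-]
  2 | W B8 → L0 miss [D]
  3 | W B8 → L0 hit [D]
  4 | W B6 → L2 miss [D]
  5 | R B6 → L2 hit [D]
  6 | R B4 → L0 miss wb→B8 [-]
  7 | W B10 → L2 miss wb→B6 [D]
  8 | W B10 → L2 hit [D]
  9 | W B10 → L2 hit [D]

WB = [8, 6]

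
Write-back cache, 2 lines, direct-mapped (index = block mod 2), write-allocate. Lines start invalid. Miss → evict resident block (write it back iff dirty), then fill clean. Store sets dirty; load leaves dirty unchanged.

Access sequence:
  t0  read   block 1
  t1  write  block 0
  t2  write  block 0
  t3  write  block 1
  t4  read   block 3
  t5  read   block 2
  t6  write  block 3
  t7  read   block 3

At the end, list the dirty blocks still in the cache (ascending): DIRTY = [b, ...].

DIRTY = [3]

0: R B1 -> L1 miss  d=-]
1: W B0 -> L0 miss  d=D]
2: W B0 -> L0 hit  d=D]
3: W B1 -> L1 hit  d=D]
4: R B3 -> L1 miss wb->B1  d=-]
5: R B2 -> L0 miss wb->B0  d=-]
6: W B3 -> L1 hit  d=D]
7: R B3 -> L1 hit  d=D]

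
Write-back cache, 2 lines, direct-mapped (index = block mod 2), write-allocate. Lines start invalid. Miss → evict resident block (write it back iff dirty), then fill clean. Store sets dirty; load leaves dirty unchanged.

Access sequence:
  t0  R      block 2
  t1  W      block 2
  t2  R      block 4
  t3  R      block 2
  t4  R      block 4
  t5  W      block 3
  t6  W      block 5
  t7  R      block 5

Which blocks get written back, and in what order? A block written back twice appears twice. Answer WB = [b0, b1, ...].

  0 | R B2 → L0 miss [-]
  1 | W B2 → L0 hit [D]
  2 | R B4 → L0 miss wb→B2 [-]
  3 | R B2 → L0 miss [-]
  4 | R B4 → L0 miss [-]
  5 | W B3 → L1 miss [D]
  6 | W B5 → L1 miss wb→B3 [D]
  7 | R B5 → L1 hit [D]

WB = [2, 3]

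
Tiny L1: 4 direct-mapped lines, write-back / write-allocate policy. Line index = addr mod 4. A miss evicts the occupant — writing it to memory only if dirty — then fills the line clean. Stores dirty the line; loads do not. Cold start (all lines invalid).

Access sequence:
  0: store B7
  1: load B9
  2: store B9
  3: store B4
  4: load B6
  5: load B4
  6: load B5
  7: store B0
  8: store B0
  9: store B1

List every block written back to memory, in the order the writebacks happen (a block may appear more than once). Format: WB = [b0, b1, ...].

0: W B7 -> L3 miss  d=D]
1: R B9 -> L1 miss  d=-]
2: W B9 -> L1 hit  d=D]
3: W B4 -> L0 miss  d=D]
4: R B6 -> L2 miss  d=-]
5: R B4 -> L0 hit  d=D]
6: R B5 -> L1 miss wb->B9  d=-]
7: W B0 -> L0 miss wb->B4  d=D]
8: W B0 -> L0 hit  d=D]
9: W B1 -> L1 miss  d=D]

WB = [9, 4]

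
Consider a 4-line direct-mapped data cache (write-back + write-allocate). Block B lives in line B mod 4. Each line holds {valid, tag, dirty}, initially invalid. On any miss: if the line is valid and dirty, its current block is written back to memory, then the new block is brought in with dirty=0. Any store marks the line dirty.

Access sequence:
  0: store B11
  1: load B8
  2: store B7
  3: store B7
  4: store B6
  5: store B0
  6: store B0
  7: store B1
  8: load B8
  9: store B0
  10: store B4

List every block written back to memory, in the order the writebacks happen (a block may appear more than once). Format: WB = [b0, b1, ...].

WB = [11, 0, 0]

0: W B11 -> L3 miss  d=D]
1: R B8 -> L0 miss  d=-]
2: W B7 -> L3 miss wb->B11  d=D]
3: W B7 -> L3 hit  d=D]
4: W B6 -> L2 miss  d=D]
5: W B0 -> L0 miss  d=D]
6: W B0 -> L0 hit  d=D]
7: W B1 -> L1 miss  d=D]
8: R B8 -> L0 miss wb->B0  d=-]
9: W B0 -> L0 miss  d=D]
10: W B4 -> L0 miss wb->B0  d=D]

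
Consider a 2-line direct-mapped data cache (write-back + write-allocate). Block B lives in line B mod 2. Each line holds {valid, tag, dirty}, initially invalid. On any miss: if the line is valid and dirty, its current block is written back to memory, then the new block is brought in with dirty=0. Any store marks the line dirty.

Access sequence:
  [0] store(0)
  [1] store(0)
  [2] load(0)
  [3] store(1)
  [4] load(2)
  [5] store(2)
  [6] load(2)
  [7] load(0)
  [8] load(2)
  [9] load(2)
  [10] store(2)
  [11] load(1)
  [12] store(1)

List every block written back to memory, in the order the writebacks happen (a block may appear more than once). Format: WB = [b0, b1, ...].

WB = [0, 2]

0: W B0 -> L0 miss  d=D]
1: W B0 -> L0 hit  d=D]
2: R B0 -> L0 hit  d=D]
3: W B1 -> L1 miss  d=D]
4: R B2 -> L0 miss wb->B0  d=-]
5: W B2 -> L0 hit  d=D]
6: R B2 -> L0 hit  d=D]
7: R B0 -> L0 miss wb->B2  d=-]
8: R B2 -> L0 miss  d=-]
9: R B2 -> L0 hit  d=-]
10: W B2 -> L0 hit  d=D]
11: R B1 -> L1 hit  d=D]
12: W B1 -> L1 hit  d=D]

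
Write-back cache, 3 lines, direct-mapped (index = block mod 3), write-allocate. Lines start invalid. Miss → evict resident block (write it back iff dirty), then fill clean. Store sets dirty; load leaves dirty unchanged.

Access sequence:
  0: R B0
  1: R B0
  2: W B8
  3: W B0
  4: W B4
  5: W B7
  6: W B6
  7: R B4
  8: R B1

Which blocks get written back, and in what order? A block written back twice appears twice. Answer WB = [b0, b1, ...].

  0 | R B0 → L0 miss [-]
  1 | R B0 → L0 hit [-]
  2 | W B8 → L2 miss [D]
  3 | W B0 → L0 hit [D]
  4 | W B4 → L1 miss [D]
  5 | W B7 → L1 miss wb→B4 [D]
  6 | W B6 → L0 miss wb→B0 [D]
  7 | R B4 → L1 miss wb→B7 [-]
  8 | R B1 → L1 miss [-]

WB = [4, 0, 7]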